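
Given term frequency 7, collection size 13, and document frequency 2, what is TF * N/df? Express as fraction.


TF * (N/df)
= 7 * (13/2)
= 7 * 13/2
= 91/2

91/2


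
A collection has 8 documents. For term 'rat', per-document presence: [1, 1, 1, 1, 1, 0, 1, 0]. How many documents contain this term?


Checking each document for 'rat':
Doc 1: present
Doc 2: present
Doc 3: present
Doc 4: present
Doc 5: present
Doc 6: absent
Doc 7: present
Doc 8: absent
df = sum of presences = 1 + 1 + 1 + 1 + 1 + 0 + 1 + 0 = 6

6


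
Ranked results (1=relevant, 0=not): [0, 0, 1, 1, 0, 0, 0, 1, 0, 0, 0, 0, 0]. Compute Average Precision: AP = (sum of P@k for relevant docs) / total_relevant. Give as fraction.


Computing P@k for each relevant position:
Position 1: not relevant
Position 2: not relevant
Position 3: relevant, P@3 = 1/3 = 1/3
Position 4: relevant, P@4 = 2/4 = 1/2
Position 5: not relevant
Position 6: not relevant
Position 7: not relevant
Position 8: relevant, P@8 = 3/8 = 3/8
Position 9: not relevant
Position 10: not relevant
Position 11: not relevant
Position 12: not relevant
Position 13: not relevant
Sum of P@k = 1/3 + 1/2 + 3/8 = 29/24
AP = 29/24 / 3 = 29/72

29/72


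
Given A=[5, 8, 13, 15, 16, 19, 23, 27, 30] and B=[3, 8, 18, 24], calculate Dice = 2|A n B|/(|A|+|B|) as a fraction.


A intersect B = [8]
|A intersect B| = 1
|A| = 9, |B| = 4
Dice = 2*1 / (9+4)
= 2 / 13 = 2/13

2/13


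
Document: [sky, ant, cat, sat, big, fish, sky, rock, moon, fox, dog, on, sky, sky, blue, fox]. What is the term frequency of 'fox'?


Document has 16 words
Scanning for 'fox':
Found at positions: [9, 15]
Count = 2

2


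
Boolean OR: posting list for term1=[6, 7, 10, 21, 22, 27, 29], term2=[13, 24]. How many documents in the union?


Boolean OR: find union of posting lists
term1 docs: [6, 7, 10, 21, 22, 27, 29]
term2 docs: [13, 24]
Union: [6, 7, 10, 13, 21, 22, 24, 27, 29]
|union| = 9

9


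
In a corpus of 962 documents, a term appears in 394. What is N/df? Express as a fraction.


IDF ratio = N / df
= 962 / 394
= 481/197

481/197


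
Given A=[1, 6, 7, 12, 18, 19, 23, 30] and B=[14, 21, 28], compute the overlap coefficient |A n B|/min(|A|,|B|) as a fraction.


A intersect B = []
|A intersect B| = 0
min(|A|, |B|) = min(8, 3) = 3
Overlap = 0 / 3 = 0

0


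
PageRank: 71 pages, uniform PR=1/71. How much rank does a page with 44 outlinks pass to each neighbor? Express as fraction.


Initial PR = 1/71 = 1/71
Outlinks = 44
Contribution per link = PR / outlinks
= 1/71 / 44
= 1/3124

1/3124


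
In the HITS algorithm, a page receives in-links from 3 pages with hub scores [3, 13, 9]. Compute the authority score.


Authority = sum of hub scores of in-linkers
In-link 1: hub score = 3
In-link 2: hub score = 13
In-link 3: hub score = 9
Authority = 3 + 13 + 9 = 25

25


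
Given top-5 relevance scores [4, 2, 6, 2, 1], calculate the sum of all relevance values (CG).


Cumulative Gain = sum of relevance scores
Position 1: rel=4, running sum=4
Position 2: rel=2, running sum=6
Position 3: rel=6, running sum=12
Position 4: rel=2, running sum=14
Position 5: rel=1, running sum=15
CG = 15

15


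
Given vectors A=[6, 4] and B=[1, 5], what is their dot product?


Dot product = sum of element-wise products
A[0]*B[0] = 6*1 = 6
A[1]*B[1] = 4*5 = 20
Sum = 6 + 20 = 26

26


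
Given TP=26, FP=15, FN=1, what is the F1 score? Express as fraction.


F1 = 2 * P * R / (P + R)
P = TP/(TP+FP) = 26/41 = 26/41
R = TP/(TP+FN) = 26/27 = 26/27
2 * P * R = 2 * 26/41 * 26/27 = 1352/1107
P + R = 26/41 + 26/27 = 1768/1107
F1 = 1352/1107 / 1768/1107 = 13/17

13/17


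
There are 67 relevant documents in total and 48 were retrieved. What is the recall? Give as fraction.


Recall = retrieved_relevant / total_relevant
= 48 / 67
= 48 / (48 + 19)
= 48/67

48/67


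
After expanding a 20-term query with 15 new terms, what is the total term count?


Original terms: 20
Expansion terms: 15
Total = 20 + 15 = 35

35


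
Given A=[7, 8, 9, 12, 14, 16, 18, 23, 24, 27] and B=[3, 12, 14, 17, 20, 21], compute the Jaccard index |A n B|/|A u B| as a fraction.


A intersect B = [12, 14]
|A intersect B| = 2
A union B = [3, 7, 8, 9, 12, 14, 16, 17, 18, 20, 21, 23, 24, 27]
|A union B| = 14
Jaccard = 2/14 = 1/7

1/7


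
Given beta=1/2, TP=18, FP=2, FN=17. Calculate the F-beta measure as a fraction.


P = TP/(TP+FP) = 18/20 = 9/10
R = TP/(TP+FN) = 18/35 = 18/35
beta^2 = 1/2^2 = 1/4
(1 + beta^2) = 5/4
Numerator = (1+beta^2)*P*R = 81/140
Denominator = beta^2*P + R = 9/40 + 18/35 = 207/280
F_beta = 18/23

18/23


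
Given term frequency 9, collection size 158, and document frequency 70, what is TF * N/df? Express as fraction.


TF * (N/df)
= 9 * (158/70)
= 9 * 79/35
= 711/35

711/35


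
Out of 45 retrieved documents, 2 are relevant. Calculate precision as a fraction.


Precision = relevant_retrieved / total_retrieved
= 2 / 45
= 2 / (2 + 43)
= 2/45

2/45


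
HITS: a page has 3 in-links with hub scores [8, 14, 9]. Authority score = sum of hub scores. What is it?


Authority = sum of hub scores of in-linkers
In-link 1: hub score = 8
In-link 2: hub score = 14
In-link 3: hub score = 9
Authority = 8 + 14 + 9 = 31

31


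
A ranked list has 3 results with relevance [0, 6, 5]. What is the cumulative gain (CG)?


Cumulative Gain = sum of relevance scores
Position 1: rel=0, running sum=0
Position 2: rel=6, running sum=6
Position 3: rel=5, running sum=11
CG = 11

11


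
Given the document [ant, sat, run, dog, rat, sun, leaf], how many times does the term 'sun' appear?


Document has 7 words
Scanning for 'sun':
Found at positions: [5]
Count = 1

1


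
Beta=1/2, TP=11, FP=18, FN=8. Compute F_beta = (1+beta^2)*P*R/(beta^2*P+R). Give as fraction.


P = TP/(TP+FP) = 11/29 = 11/29
R = TP/(TP+FN) = 11/19 = 11/19
beta^2 = 1/2^2 = 1/4
(1 + beta^2) = 5/4
Numerator = (1+beta^2)*P*R = 605/2204
Denominator = beta^2*P + R = 11/116 + 11/19 = 1485/2204
F_beta = 11/27

11/27


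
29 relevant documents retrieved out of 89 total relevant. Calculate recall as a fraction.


Recall = retrieved_relevant / total_relevant
= 29 / 89
= 29 / (29 + 60)
= 29/89

29/89


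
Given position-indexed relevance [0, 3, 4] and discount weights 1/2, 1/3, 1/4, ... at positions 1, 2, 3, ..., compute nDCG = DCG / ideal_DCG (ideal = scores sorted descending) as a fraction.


Position discount weights w_i = 1/(i+1) for i=1..3:
Weights = [1/2, 1/3, 1/4]
Actual relevance: [0, 3, 4]
DCG = 0/2 + 3/3 + 4/4 = 2
Ideal relevance (sorted desc): [4, 3, 0]
Ideal DCG = 4/2 + 3/3 + 0/4 = 3
nDCG = DCG / ideal_DCG = 2 / 3 = 2/3

2/3


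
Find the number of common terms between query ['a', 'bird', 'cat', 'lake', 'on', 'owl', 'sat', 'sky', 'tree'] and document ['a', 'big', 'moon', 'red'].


Query terms: ['a', 'bird', 'cat', 'lake', 'on', 'owl', 'sat', 'sky', 'tree']
Document terms: ['a', 'big', 'moon', 'red']
Common terms: ['a']
Overlap count = 1

1


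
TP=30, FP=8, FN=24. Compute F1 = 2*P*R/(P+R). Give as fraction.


F1 = 2 * P * R / (P + R)
P = TP/(TP+FP) = 30/38 = 15/19
R = TP/(TP+FN) = 30/54 = 5/9
2 * P * R = 2 * 15/19 * 5/9 = 50/57
P + R = 15/19 + 5/9 = 230/171
F1 = 50/57 / 230/171 = 15/23

15/23


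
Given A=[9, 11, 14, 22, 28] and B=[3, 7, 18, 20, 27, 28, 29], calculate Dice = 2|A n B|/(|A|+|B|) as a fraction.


A intersect B = [28]
|A intersect B| = 1
|A| = 5, |B| = 7
Dice = 2*1 / (5+7)
= 2 / 12 = 1/6

1/6


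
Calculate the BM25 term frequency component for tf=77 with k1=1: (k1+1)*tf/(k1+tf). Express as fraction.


BM25 TF component = (k1+1)*tf / (k1+tf)
k1 = 1, tf = 77
Numerator = (1+1)*77 = 154
Denominator = 1 + 77 = 78
= 154/78 = 77/39

77/39


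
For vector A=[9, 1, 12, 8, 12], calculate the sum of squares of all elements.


|A|^2 = sum of squared components
A[0]^2 = 9^2 = 81
A[1]^2 = 1^2 = 1
A[2]^2 = 12^2 = 144
A[3]^2 = 8^2 = 64
A[4]^2 = 12^2 = 144
Sum = 81 + 1 + 144 + 64 + 144 = 434

434


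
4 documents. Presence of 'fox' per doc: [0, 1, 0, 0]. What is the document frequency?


Checking each document for 'fox':
Doc 1: absent
Doc 2: present
Doc 3: absent
Doc 4: absent
df = sum of presences = 0 + 1 + 0 + 0 = 1

1


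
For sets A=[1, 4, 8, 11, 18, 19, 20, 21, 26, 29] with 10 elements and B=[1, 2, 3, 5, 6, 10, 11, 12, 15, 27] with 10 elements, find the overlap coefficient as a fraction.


A intersect B = [1, 11]
|A intersect B| = 2
min(|A|, |B|) = min(10, 10) = 10
Overlap = 2 / 10 = 1/5

1/5


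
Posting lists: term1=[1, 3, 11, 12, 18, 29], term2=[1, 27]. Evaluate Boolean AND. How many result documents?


Boolean AND: find intersection of posting lists
term1 docs: [1, 3, 11, 12, 18, 29]
term2 docs: [1, 27]
Intersection: [1]
|intersection| = 1

1


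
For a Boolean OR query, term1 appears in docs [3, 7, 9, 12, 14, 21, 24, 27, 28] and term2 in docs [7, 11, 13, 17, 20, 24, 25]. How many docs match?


Boolean OR: find union of posting lists
term1 docs: [3, 7, 9, 12, 14, 21, 24, 27, 28]
term2 docs: [7, 11, 13, 17, 20, 24, 25]
Union: [3, 7, 9, 11, 12, 13, 14, 17, 20, 21, 24, 25, 27, 28]
|union| = 14

14


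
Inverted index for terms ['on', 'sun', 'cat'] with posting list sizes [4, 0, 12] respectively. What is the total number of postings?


Summing posting list sizes:
'on': 4 postings
'sun': 0 postings
'cat': 12 postings
Total = 4 + 0 + 12 = 16

16


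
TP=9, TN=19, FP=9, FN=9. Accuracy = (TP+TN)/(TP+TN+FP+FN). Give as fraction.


Accuracy = (TP + TN) / (TP + TN + FP + FN)
TP + TN = 9 + 19 = 28
Total = 9 + 19 + 9 + 9 = 46
Accuracy = 28 / 46 = 14/23

14/23


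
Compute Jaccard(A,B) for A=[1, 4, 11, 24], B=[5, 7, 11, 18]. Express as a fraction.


A intersect B = [11]
|A intersect B| = 1
A union B = [1, 4, 5, 7, 11, 18, 24]
|A union B| = 7
Jaccard = 1/7 = 1/7

1/7


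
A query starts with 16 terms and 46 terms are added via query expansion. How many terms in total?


Original terms: 16
Expansion terms: 46
Total = 16 + 46 = 62

62


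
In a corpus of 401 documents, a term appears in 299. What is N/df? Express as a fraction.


IDF ratio = N / df
= 401 / 299
= 401/299

401/299


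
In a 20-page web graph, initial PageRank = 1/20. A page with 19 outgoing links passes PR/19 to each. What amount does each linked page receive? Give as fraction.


Initial PR = 1/20 = 1/20
Outlinks = 19
Contribution per link = PR / outlinks
= 1/20 / 19
= 1/380

1/380


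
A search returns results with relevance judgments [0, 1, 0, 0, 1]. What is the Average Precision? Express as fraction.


Computing P@k for each relevant position:
Position 1: not relevant
Position 2: relevant, P@2 = 1/2 = 1/2
Position 3: not relevant
Position 4: not relevant
Position 5: relevant, P@5 = 2/5 = 2/5
Sum of P@k = 1/2 + 2/5 = 9/10
AP = 9/10 / 2 = 9/20

9/20


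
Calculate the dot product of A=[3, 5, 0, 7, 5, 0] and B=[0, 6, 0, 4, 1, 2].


Dot product = sum of element-wise products
A[0]*B[0] = 3*0 = 0
A[1]*B[1] = 5*6 = 30
A[2]*B[2] = 0*0 = 0
A[3]*B[3] = 7*4 = 28
A[4]*B[4] = 5*1 = 5
A[5]*B[5] = 0*2 = 0
Sum = 0 + 30 + 0 + 28 + 5 + 0 = 63

63


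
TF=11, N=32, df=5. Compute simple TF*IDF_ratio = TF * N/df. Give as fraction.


TF * (N/df)
= 11 * (32/5)
= 11 * 32/5
= 352/5

352/5


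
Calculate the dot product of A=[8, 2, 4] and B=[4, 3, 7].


Dot product = sum of element-wise products
A[0]*B[0] = 8*4 = 32
A[1]*B[1] = 2*3 = 6
A[2]*B[2] = 4*7 = 28
Sum = 32 + 6 + 28 = 66

66


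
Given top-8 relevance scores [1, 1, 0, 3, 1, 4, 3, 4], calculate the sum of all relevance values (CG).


Cumulative Gain = sum of relevance scores
Position 1: rel=1, running sum=1
Position 2: rel=1, running sum=2
Position 3: rel=0, running sum=2
Position 4: rel=3, running sum=5
Position 5: rel=1, running sum=6
Position 6: rel=4, running sum=10
Position 7: rel=3, running sum=13
Position 8: rel=4, running sum=17
CG = 17

17


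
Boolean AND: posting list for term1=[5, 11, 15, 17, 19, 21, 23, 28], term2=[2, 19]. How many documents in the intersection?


Boolean AND: find intersection of posting lists
term1 docs: [5, 11, 15, 17, 19, 21, 23, 28]
term2 docs: [2, 19]
Intersection: [19]
|intersection| = 1

1


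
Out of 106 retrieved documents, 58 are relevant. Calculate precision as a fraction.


Precision = relevant_retrieved / total_retrieved
= 58 / 106
= 58 / (58 + 48)
= 29/53

29/53


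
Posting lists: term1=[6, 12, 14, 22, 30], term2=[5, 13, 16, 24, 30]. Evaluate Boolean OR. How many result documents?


Boolean OR: find union of posting lists
term1 docs: [6, 12, 14, 22, 30]
term2 docs: [5, 13, 16, 24, 30]
Union: [5, 6, 12, 13, 14, 16, 22, 24, 30]
|union| = 9

9


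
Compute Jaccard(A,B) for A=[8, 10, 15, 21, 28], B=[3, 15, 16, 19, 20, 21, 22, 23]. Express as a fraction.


A intersect B = [15, 21]
|A intersect B| = 2
A union B = [3, 8, 10, 15, 16, 19, 20, 21, 22, 23, 28]
|A union B| = 11
Jaccard = 2/11 = 2/11

2/11


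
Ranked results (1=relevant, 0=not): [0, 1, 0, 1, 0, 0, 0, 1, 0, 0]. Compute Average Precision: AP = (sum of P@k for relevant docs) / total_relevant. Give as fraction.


Computing P@k for each relevant position:
Position 1: not relevant
Position 2: relevant, P@2 = 1/2 = 1/2
Position 3: not relevant
Position 4: relevant, P@4 = 2/4 = 1/2
Position 5: not relevant
Position 6: not relevant
Position 7: not relevant
Position 8: relevant, P@8 = 3/8 = 3/8
Position 9: not relevant
Position 10: not relevant
Sum of P@k = 1/2 + 1/2 + 3/8 = 11/8
AP = 11/8 / 3 = 11/24

11/24


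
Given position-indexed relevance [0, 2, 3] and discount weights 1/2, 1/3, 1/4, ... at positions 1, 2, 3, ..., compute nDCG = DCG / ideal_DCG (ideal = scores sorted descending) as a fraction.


Position discount weights w_i = 1/(i+1) for i=1..3:
Weights = [1/2, 1/3, 1/4]
Actual relevance: [0, 2, 3]
DCG = 0/2 + 2/3 + 3/4 = 17/12
Ideal relevance (sorted desc): [3, 2, 0]
Ideal DCG = 3/2 + 2/3 + 0/4 = 13/6
nDCG = DCG / ideal_DCG = 17/12 / 13/6 = 17/26

17/26


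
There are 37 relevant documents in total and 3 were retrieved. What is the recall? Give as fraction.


Recall = retrieved_relevant / total_relevant
= 3 / 37
= 3 / (3 + 34)
= 3/37

3/37


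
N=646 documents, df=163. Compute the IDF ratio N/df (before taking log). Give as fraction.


IDF ratio = N / df
= 646 / 163
= 646/163

646/163


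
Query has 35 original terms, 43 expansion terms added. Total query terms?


Original terms: 35
Expansion terms: 43
Total = 35 + 43 = 78

78


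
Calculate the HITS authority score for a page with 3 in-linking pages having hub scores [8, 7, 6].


Authority = sum of hub scores of in-linkers
In-link 1: hub score = 8
In-link 2: hub score = 7
In-link 3: hub score = 6
Authority = 8 + 7 + 6 = 21

21


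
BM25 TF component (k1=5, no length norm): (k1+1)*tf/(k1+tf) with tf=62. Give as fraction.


BM25 TF component = (k1+1)*tf / (k1+tf)
k1 = 5, tf = 62
Numerator = (5+1)*62 = 372
Denominator = 5 + 62 = 67
= 372/67 = 372/67

372/67


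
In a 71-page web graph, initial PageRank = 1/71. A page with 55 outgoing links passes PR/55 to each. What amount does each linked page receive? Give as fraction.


Initial PR = 1/71 = 1/71
Outlinks = 55
Contribution per link = PR / outlinks
= 1/71 / 55
= 1/3905

1/3905


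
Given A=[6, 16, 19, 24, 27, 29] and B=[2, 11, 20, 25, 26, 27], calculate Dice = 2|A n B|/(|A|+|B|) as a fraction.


A intersect B = [27]
|A intersect B| = 1
|A| = 6, |B| = 6
Dice = 2*1 / (6+6)
= 2 / 12 = 1/6

1/6


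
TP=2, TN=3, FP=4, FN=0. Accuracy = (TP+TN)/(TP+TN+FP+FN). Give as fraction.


Accuracy = (TP + TN) / (TP + TN + FP + FN)
TP + TN = 2 + 3 = 5
Total = 2 + 3 + 4 + 0 = 9
Accuracy = 5 / 9 = 5/9

5/9


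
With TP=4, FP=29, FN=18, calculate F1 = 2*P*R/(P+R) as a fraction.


F1 = 2 * P * R / (P + R)
P = TP/(TP+FP) = 4/33 = 4/33
R = TP/(TP+FN) = 4/22 = 2/11
2 * P * R = 2 * 4/33 * 2/11 = 16/363
P + R = 4/33 + 2/11 = 10/33
F1 = 16/363 / 10/33 = 8/55

8/55


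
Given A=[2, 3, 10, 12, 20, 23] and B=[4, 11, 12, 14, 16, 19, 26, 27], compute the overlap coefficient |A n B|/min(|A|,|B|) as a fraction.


A intersect B = [12]
|A intersect B| = 1
min(|A|, |B|) = min(6, 8) = 6
Overlap = 1 / 6 = 1/6

1/6


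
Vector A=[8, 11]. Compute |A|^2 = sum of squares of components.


|A|^2 = sum of squared components
A[0]^2 = 8^2 = 64
A[1]^2 = 11^2 = 121
Sum = 64 + 121 = 185

185


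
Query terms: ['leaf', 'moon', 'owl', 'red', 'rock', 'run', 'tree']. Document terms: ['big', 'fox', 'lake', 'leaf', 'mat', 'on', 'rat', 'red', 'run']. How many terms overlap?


Query terms: ['leaf', 'moon', 'owl', 'red', 'rock', 'run', 'tree']
Document terms: ['big', 'fox', 'lake', 'leaf', 'mat', 'on', 'rat', 'red', 'run']
Common terms: ['leaf', 'red', 'run']
Overlap count = 3

3


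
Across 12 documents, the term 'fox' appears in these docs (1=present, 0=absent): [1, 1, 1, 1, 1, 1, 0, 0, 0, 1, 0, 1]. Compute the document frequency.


Checking each document for 'fox':
Doc 1: present
Doc 2: present
Doc 3: present
Doc 4: present
Doc 5: present
Doc 6: present
Doc 7: absent
Doc 8: absent
Doc 9: absent
Doc 10: present
Doc 11: absent
Doc 12: present
df = sum of presences = 1 + 1 + 1 + 1 + 1 + 1 + 0 + 0 + 0 + 1 + 0 + 1 = 8

8


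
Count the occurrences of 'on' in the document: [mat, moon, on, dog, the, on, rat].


Document has 7 words
Scanning for 'on':
Found at positions: [2, 5]
Count = 2

2


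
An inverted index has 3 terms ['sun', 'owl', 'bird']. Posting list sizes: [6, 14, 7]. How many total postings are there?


Summing posting list sizes:
'sun': 6 postings
'owl': 14 postings
'bird': 7 postings
Total = 6 + 14 + 7 = 27

27


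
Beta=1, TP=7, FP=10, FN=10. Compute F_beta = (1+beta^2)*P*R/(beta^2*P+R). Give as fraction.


P = TP/(TP+FP) = 7/17 = 7/17
R = TP/(TP+FN) = 7/17 = 7/17
beta^2 = 1^2 = 1
(1 + beta^2) = 2
Numerator = (1+beta^2)*P*R = 98/289
Denominator = beta^2*P + R = 7/17 + 7/17 = 14/17
F_beta = 7/17

7/17


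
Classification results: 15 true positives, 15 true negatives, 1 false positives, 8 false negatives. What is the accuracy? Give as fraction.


Accuracy = (TP + TN) / (TP + TN + FP + FN)
TP + TN = 15 + 15 = 30
Total = 15 + 15 + 1 + 8 = 39
Accuracy = 30 / 39 = 10/13

10/13


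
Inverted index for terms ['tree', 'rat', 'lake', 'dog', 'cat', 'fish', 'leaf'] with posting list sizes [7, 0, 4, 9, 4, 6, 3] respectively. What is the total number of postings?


Summing posting list sizes:
'tree': 7 postings
'rat': 0 postings
'lake': 4 postings
'dog': 9 postings
'cat': 4 postings
'fish': 6 postings
'leaf': 3 postings
Total = 7 + 0 + 4 + 9 + 4 + 6 + 3 = 33

33


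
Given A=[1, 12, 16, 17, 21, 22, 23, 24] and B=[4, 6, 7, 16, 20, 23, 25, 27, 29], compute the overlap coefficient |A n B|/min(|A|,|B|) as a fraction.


A intersect B = [16, 23]
|A intersect B| = 2
min(|A|, |B|) = min(8, 9) = 8
Overlap = 2 / 8 = 1/4

1/4


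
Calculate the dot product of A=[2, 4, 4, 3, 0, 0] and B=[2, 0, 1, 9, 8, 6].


Dot product = sum of element-wise products
A[0]*B[0] = 2*2 = 4
A[1]*B[1] = 4*0 = 0
A[2]*B[2] = 4*1 = 4
A[3]*B[3] = 3*9 = 27
A[4]*B[4] = 0*8 = 0
A[5]*B[5] = 0*6 = 0
Sum = 4 + 0 + 4 + 27 + 0 + 0 = 35

35


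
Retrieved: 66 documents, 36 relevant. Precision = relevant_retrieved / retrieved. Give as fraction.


Precision = relevant_retrieved / total_retrieved
= 36 / 66
= 36 / (36 + 30)
= 6/11

6/11


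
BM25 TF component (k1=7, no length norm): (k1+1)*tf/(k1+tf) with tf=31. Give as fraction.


BM25 TF component = (k1+1)*tf / (k1+tf)
k1 = 7, tf = 31
Numerator = (7+1)*31 = 248
Denominator = 7 + 31 = 38
= 248/38 = 124/19

124/19


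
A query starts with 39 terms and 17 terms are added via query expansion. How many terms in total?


Original terms: 39
Expansion terms: 17
Total = 39 + 17 = 56

56


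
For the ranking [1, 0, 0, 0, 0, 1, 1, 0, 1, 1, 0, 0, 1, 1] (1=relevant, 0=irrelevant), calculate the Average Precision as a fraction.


Computing P@k for each relevant position:
Position 1: relevant, P@1 = 1/1 = 1
Position 2: not relevant
Position 3: not relevant
Position 4: not relevant
Position 5: not relevant
Position 6: relevant, P@6 = 2/6 = 1/3
Position 7: relevant, P@7 = 3/7 = 3/7
Position 8: not relevant
Position 9: relevant, P@9 = 4/9 = 4/9
Position 10: relevant, P@10 = 5/10 = 1/2
Position 11: not relevant
Position 12: not relevant
Position 13: relevant, P@13 = 6/13 = 6/13
Position 14: relevant, P@14 = 7/14 = 1/2
Sum of P@k = 1 + 1/3 + 3/7 + 4/9 + 1/2 + 6/13 + 1/2 = 3004/819
AP = 3004/819 / 7 = 3004/5733

3004/5733


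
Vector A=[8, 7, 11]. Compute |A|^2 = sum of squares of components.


|A|^2 = sum of squared components
A[0]^2 = 8^2 = 64
A[1]^2 = 7^2 = 49
A[2]^2 = 11^2 = 121
Sum = 64 + 49 + 121 = 234

234


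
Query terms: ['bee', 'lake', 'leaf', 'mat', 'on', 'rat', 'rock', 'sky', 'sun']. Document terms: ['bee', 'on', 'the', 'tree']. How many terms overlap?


Query terms: ['bee', 'lake', 'leaf', 'mat', 'on', 'rat', 'rock', 'sky', 'sun']
Document terms: ['bee', 'on', 'the', 'tree']
Common terms: ['bee', 'on']
Overlap count = 2

2


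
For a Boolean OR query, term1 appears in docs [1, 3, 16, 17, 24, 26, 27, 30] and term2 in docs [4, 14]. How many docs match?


Boolean OR: find union of posting lists
term1 docs: [1, 3, 16, 17, 24, 26, 27, 30]
term2 docs: [4, 14]
Union: [1, 3, 4, 14, 16, 17, 24, 26, 27, 30]
|union| = 10

10


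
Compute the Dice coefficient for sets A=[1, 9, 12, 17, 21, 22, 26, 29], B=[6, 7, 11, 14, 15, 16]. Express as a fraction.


A intersect B = []
|A intersect B| = 0
|A| = 8, |B| = 6
Dice = 2*0 / (8+6)
= 0 / 14 = 0

0


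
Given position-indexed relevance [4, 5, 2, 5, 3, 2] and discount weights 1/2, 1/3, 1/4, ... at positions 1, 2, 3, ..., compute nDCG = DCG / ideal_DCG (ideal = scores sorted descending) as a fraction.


Position discount weights w_i = 1/(i+1) for i=1..6:
Weights = [1/2, 1/3, 1/4, 1/5, 1/6, 1/7]
Actual relevance: [4, 5, 2, 5, 3, 2]
DCG = 4/2 + 5/3 + 2/4 + 5/5 + 3/6 + 2/7 = 125/21
Ideal relevance (sorted desc): [5, 5, 4, 3, 2, 2]
Ideal DCG = 5/2 + 5/3 + 4/4 + 3/5 + 2/6 + 2/7 = 447/70
nDCG = DCG / ideal_DCG = 125/21 / 447/70 = 1250/1341

1250/1341


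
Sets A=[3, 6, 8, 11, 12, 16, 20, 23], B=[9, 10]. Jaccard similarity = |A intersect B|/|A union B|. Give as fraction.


A intersect B = []
|A intersect B| = 0
A union B = [3, 6, 8, 9, 10, 11, 12, 16, 20, 23]
|A union B| = 10
Jaccard = 0/10 = 0

0


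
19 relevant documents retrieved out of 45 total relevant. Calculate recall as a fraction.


Recall = retrieved_relevant / total_relevant
= 19 / 45
= 19 / (19 + 26)
= 19/45

19/45


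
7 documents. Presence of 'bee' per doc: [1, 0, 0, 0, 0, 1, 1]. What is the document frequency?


Checking each document for 'bee':
Doc 1: present
Doc 2: absent
Doc 3: absent
Doc 4: absent
Doc 5: absent
Doc 6: present
Doc 7: present
df = sum of presences = 1 + 0 + 0 + 0 + 0 + 1 + 1 = 3

3


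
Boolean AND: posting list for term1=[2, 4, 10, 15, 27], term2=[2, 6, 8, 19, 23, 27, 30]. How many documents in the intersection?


Boolean AND: find intersection of posting lists
term1 docs: [2, 4, 10, 15, 27]
term2 docs: [2, 6, 8, 19, 23, 27, 30]
Intersection: [2, 27]
|intersection| = 2

2


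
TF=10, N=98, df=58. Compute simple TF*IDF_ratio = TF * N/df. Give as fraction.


TF * (N/df)
= 10 * (98/58)
= 10 * 49/29
= 490/29

490/29


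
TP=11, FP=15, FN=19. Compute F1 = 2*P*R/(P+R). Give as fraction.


F1 = 2 * P * R / (P + R)
P = TP/(TP+FP) = 11/26 = 11/26
R = TP/(TP+FN) = 11/30 = 11/30
2 * P * R = 2 * 11/26 * 11/30 = 121/390
P + R = 11/26 + 11/30 = 154/195
F1 = 121/390 / 154/195 = 11/28

11/28


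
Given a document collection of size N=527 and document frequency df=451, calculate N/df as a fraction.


IDF ratio = N / df
= 527 / 451
= 527/451

527/451


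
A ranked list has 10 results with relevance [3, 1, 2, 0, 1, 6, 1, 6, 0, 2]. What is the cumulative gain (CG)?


Cumulative Gain = sum of relevance scores
Position 1: rel=3, running sum=3
Position 2: rel=1, running sum=4
Position 3: rel=2, running sum=6
Position 4: rel=0, running sum=6
Position 5: rel=1, running sum=7
Position 6: rel=6, running sum=13
Position 7: rel=1, running sum=14
Position 8: rel=6, running sum=20
Position 9: rel=0, running sum=20
Position 10: rel=2, running sum=22
CG = 22

22


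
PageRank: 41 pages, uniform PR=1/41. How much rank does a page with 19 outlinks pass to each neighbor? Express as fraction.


Initial PR = 1/41 = 1/41
Outlinks = 19
Contribution per link = PR / outlinks
= 1/41 / 19
= 1/779

1/779


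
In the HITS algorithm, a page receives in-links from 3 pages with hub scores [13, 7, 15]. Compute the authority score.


Authority = sum of hub scores of in-linkers
In-link 1: hub score = 13
In-link 2: hub score = 7
In-link 3: hub score = 15
Authority = 13 + 7 + 15 = 35

35


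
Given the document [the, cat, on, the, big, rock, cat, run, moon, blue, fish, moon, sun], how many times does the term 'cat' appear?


Document has 13 words
Scanning for 'cat':
Found at positions: [1, 6]
Count = 2

2


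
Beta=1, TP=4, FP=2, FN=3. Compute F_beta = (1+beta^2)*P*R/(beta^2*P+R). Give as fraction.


P = TP/(TP+FP) = 4/6 = 2/3
R = TP/(TP+FN) = 4/7 = 4/7
beta^2 = 1^2 = 1
(1 + beta^2) = 2
Numerator = (1+beta^2)*P*R = 16/21
Denominator = beta^2*P + R = 2/3 + 4/7 = 26/21
F_beta = 8/13

8/13


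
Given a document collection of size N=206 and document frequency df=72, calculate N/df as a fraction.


IDF ratio = N / df
= 206 / 72
= 103/36

103/36


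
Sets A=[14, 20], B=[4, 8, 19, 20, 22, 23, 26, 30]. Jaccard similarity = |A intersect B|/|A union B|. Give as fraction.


A intersect B = [20]
|A intersect B| = 1
A union B = [4, 8, 14, 19, 20, 22, 23, 26, 30]
|A union B| = 9
Jaccard = 1/9 = 1/9

1/9


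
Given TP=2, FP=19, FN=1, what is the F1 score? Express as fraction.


F1 = 2 * P * R / (P + R)
P = TP/(TP+FP) = 2/21 = 2/21
R = TP/(TP+FN) = 2/3 = 2/3
2 * P * R = 2 * 2/21 * 2/3 = 8/63
P + R = 2/21 + 2/3 = 16/21
F1 = 8/63 / 16/21 = 1/6

1/6


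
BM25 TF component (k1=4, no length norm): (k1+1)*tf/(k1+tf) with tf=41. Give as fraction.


BM25 TF component = (k1+1)*tf / (k1+tf)
k1 = 4, tf = 41
Numerator = (4+1)*41 = 205
Denominator = 4 + 41 = 45
= 205/45 = 41/9

41/9


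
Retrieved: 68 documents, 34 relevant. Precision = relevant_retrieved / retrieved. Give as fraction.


Precision = relevant_retrieved / total_retrieved
= 34 / 68
= 34 / (34 + 34)
= 1/2

1/2


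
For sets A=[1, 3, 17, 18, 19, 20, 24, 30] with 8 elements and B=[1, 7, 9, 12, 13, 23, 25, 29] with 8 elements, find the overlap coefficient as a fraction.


A intersect B = [1]
|A intersect B| = 1
min(|A|, |B|) = min(8, 8) = 8
Overlap = 1 / 8 = 1/8

1/8


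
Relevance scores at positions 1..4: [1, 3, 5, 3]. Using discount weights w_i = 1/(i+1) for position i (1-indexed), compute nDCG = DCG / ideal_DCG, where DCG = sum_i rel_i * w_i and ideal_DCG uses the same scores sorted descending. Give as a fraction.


Position discount weights w_i = 1/(i+1) for i=1..4:
Weights = [1/2, 1/3, 1/4, 1/5]
Actual relevance: [1, 3, 5, 3]
DCG = 1/2 + 3/3 + 5/4 + 3/5 = 67/20
Ideal relevance (sorted desc): [5, 3, 3, 1]
Ideal DCG = 5/2 + 3/3 + 3/4 + 1/5 = 89/20
nDCG = DCG / ideal_DCG = 67/20 / 89/20 = 67/89

67/89


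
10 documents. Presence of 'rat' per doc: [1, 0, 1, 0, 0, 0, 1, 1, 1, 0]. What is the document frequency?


Checking each document for 'rat':
Doc 1: present
Doc 2: absent
Doc 3: present
Doc 4: absent
Doc 5: absent
Doc 6: absent
Doc 7: present
Doc 8: present
Doc 9: present
Doc 10: absent
df = sum of presences = 1 + 0 + 1 + 0 + 0 + 0 + 1 + 1 + 1 + 0 = 5

5


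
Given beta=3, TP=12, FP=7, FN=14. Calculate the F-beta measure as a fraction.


P = TP/(TP+FP) = 12/19 = 12/19
R = TP/(TP+FN) = 12/26 = 6/13
beta^2 = 3^2 = 9
(1 + beta^2) = 10
Numerator = (1+beta^2)*P*R = 720/247
Denominator = beta^2*P + R = 108/19 + 6/13 = 1518/247
F_beta = 120/253

120/253


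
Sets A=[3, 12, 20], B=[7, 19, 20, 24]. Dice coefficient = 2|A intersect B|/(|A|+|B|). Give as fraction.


A intersect B = [20]
|A intersect B| = 1
|A| = 3, |B| = 4
Dice = 2*1 / (3+4)
= 2 / 7 = 2/7

2/7


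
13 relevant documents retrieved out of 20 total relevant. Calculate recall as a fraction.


Recall = retrieved_relevant / total_relevant
= 13 / 20
= 13 / (13 + 7)
= 13/20

13/20


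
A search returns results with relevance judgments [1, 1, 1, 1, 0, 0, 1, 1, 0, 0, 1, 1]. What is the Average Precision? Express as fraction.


Computing P@k for each relevant position:
Position 1: relevant, P@1 = 1/1 = 1
Position 2: relevant, P@2 = 2/2 = 1
Position 3: relevant, P@3 = 3/3 = 1
Position 4: relevant, P@4 = 4/4 = 1
Position 5: not relevant
Position 6: not relevant
Position 7: relevant, P@7 = 5/7 = 5/7
Position 8: relevant, P@8 = 6/8 = 3/4
Position 9: not relevant
Position 10: not relevant
Position 11: relevant, P@11 = 7/11 = 7/11
Position 12: relevant, P@12 = 8/12 = 2/3
Sum of P@k = 1 + 1 + 1 + 1 + 5/7 + 3/4 + 7/11 + 2/3 = 6253/924
AP = 6253/924 / 8 = 6253/7392

6253/7392


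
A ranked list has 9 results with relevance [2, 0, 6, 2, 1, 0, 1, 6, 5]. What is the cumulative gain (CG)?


Cumulative Gain = sum of relevance scores
Position 1: rel=2, running sum=2
Position 2: rel=0, running sum=2
Position 3: rel=6, running sum=8
Position 4: rel=2, running sum=10
Position 5: rel=1, running sum=11
Position 6: rel=0, running sum=11
Position 7: rel=1, running sum=12
Position 8: rel=6, running sum=18
Position 9: rel=5, running sum=23
CG = 23

23


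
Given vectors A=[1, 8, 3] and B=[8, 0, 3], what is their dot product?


Dot product = sum of element-wise products
A[0]*B[0] = 1*8 = 8
A[1]*B[1] = 8*0 = 0
A[2]*B[2] = 3*3 = 9
Sum = 8 + 0 + 9 = 17

17


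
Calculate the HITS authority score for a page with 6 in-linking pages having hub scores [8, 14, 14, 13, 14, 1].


Authority = sum of hub scores of in-linkers
In-link 1: hub score = 8
In-link 2: hub score = 14
In-link 3: hub score = 14
In-link 4: hub score = 13
In-link 5: hub score = 14
In-link 6: hub score = 1
Authority = 8 + 14 + 14 + 13 + 14 + 1 = 64

64


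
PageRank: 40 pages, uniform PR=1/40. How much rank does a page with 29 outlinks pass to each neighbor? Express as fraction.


Initial PR = 1/40 = 1/40
Outlinks = 29
Contribution per link = PR / outlinks
= 1/40 / 29
= 1/1160

1/1160


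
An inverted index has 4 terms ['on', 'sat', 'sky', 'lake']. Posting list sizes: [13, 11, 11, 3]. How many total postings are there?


Summing posting list sizes:
'on': 13 postings
'sat': 11 postings
'sky': 11 postings
'lake': 3 postings
Total = 13 + 11 + 11 + 3 = 38

38


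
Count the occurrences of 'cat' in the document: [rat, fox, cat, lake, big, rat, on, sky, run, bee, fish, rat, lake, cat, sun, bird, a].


Document has 17 words
Scanning for 'cat':
Found at positions: [2, 13]
Count = 2

2


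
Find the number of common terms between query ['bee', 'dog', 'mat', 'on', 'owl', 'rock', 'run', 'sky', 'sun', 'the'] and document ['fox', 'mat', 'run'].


Query terms: ['bee', 'dog', 'mat', 'on', 'owl', 'rock', 'run', 'sky', 'sun', 'the']
Document terms: ['fox', 'mat', 'run']
Common terms: ['mat', 'run']
Overlap count = 2

2


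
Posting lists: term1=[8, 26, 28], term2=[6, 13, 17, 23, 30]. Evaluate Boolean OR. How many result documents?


Boolean OR: find union of posting lists
term1 docs: [8, 26, 28]
term2 docs: [6, 13, 17, 23, 30]
Union: [6, 8, 13, 17, 23, 26, 28, 30]
|union| = 8

8


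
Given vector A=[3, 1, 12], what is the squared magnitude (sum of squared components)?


|A|^2 = sum of squared components
A[0]^2 = 3^2 = 9
A[1]^2 = 1^2 = 1
A[2]^2 = 12^2 = 144
Sum = 9 + 1 + 144 = 154

154


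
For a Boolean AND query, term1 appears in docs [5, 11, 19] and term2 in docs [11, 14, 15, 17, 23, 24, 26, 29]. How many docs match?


Boolean AND: find intersection of posting lists
term1 docs: [5, 11, 19]
term2 docs: [11, 14, 15, 17, 23, 24, 26, 29]
Intersection: [11]
|intersection| = 1

1


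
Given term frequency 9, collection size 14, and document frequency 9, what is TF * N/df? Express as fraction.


TF * (N/df)
= 9 * (14/9)
= 9 * 14/9
= 14

14


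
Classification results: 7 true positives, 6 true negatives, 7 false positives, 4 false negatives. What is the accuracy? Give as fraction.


Accuracy = (TP + TN) / (TP + TN + FP + FN)
TP + TN = 7 + 6 = 13
Total = 7 + 6 + 7 + 4 = 24
Accuracy = 13 / 24 = 13/24

13/24


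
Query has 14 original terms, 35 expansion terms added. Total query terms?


Original terms: 14
Expansion terms: 35
Total = 14 + 35 = 49

49


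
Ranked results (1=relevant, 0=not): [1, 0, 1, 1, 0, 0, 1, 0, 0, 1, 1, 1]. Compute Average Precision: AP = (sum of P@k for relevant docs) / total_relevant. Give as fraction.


Computing P@k for each relevant position:
Position 1: relevant, P@1 = 1/1 = 1
Position 2: not relevant
Position 3: relevant, P@3 = 2/3 = 2/3
Position 4: relevant, P@4 = 3/4 = 3/4
Position 5: not relevant
Position 6: not relevant
Position 7: relevant, P@7 = 4/7 = 4/7
Position 8: not relevant
Position 9: not relevant
Position 10: relevant, P@10 = 5/10 = 1/2
Position 11: relevant, P@11 = 6/11 = 6/11
Position 12: relevant, P@12 = 7/12 = 7/12
Sum of P@k = 1 + 2/3 + 3/4 + 4/7 + 1/2 + 6/11 + 7/12 = 711/154
AP = 711/154 / 7 = 711/1078

711/1078


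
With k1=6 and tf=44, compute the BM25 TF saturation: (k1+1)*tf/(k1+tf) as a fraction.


BM25 TF component = (k1+1)*tf / (k1+tf)
k1 = 6, tf = 44
Numerator = (6+1)*44 = 308
Denominator = 6 + 44 = 50
= 308/50 = 154/25

154/25


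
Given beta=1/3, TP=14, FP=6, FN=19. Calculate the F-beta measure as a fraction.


P = TP/(TP+FP) = 14/20 = 7/10
R = TP/(TP+FN) = 14/33 = 14/33
beta^2 = 1/3^2 = 1/9
(1 + beta^2) = 10/9
Numerator = (1+beta^2)*P*R = 98/297
Denominator = beta^2*P + R = 7/90 + 14/33 = 497/990
F_beta = 140/213

140/213


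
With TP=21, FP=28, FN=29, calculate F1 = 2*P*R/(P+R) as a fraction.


F1 = 2 * P * R / (P + R)
P = TP/(TP+FP) = 21/49 = 3/7
R = TP/(TP+FN) = 21/50 = 21/50
2 * P * R = 2 * 3/7 * 21/50 = 9/25
P + R = 3/7 + 21/50 = 297/350
F1 = 9/25 / 297/350 = 14/33

14/33


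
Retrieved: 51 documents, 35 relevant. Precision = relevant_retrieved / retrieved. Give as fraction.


Precision = relevant_retrieved / total_retrieved
= 35 / 51
= 35 / (35 + 16)
= 35/51

35/51


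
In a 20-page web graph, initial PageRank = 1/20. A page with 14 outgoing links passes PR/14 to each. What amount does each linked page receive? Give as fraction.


Initial PR = 1/20 = 1/20
Outlinks = 14
Contribution per link = PR / outlinks
= 1/20 / 14
= 1/280

1/280


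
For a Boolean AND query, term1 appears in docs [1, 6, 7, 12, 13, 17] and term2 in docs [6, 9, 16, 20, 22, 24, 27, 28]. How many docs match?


Boolean AND: find intersection of posting lists
term1 docs: [1, 6, 7, 12, 13, 17]
term2 docs: [6, 9, 16, 20, 22, 24, 27, 28]
Intersection: [6]
|intersection| = 1

1


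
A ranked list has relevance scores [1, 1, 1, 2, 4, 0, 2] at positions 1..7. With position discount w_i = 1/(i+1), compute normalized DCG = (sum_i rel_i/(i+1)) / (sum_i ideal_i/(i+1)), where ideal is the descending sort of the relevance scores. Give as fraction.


Position discount weights w_i = 1/(i+1) for i=1..7:
Weights = [1/2, 1/3, 1/4, 1/5, 1/6, 1/7, 1/8]
Actual relevance: [1, 1, 1, 2, 4, 0, 2]
DCG = 1/2 + 1/3 + 1/4 + 2/5 + 4/6 + 0/7 + 2/8 = 12/5
Ideal relevance (sorted desc): [4, 2, 2, 1, 1, 1, 0]
Ideal DCG = 4/2 + 2/3 + 2/4 + 1/5 + 1/6 + 1/7 + 0/8 = 386/105
nDCG = DCG / ideal_DCG = 12/5 / 386/105 = 126/193

126/193


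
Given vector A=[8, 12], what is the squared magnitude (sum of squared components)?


|A|^2 = sum of squared components
A[0]^2 = 8^2 = 64
A[1]^2 = 12^2 = 144
Sum = 64 + 144 = 208

208


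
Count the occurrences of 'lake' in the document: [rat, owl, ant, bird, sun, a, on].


Document has 7 words
Scanning for 'lake':
Term not found in document
Count = 0

0


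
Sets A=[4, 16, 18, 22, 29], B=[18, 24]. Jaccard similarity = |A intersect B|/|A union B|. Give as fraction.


A intersect B = [18]
|A intersect B| = 1
A union B = [4, 16, 18, 22, 24, 29]
|A union B| = 6
Jaccard = 1/6 = 1/6

1/6


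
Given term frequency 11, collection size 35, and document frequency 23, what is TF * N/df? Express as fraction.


TF * (N/df)
= 11 * (35/23)
= 11 * 35/23
= 385/23

385/23


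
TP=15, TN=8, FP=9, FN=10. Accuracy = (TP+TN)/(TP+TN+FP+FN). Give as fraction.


Accuracy = (TP + TN) / (TP + TN + FP + FN)
TP + TN = 15 + 8 = 23
Total = 15 + 8 + 9 + 10 = 42
Accuracy = 23 / 42 = 23/42

23/42


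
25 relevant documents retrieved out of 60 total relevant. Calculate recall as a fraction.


Recall = retrieved_relevant / total_relevant
= 25 / 60
= 25 / (25 + 35)
= 5/12

5/12


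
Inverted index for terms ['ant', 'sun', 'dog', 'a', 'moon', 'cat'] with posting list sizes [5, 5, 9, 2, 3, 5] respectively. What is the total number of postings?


Summing posting list sizes:
'ant': 5 postings
'sun': 5 postings
'dog': 9 postings
'a': 2 postings
'moon': 3 postings
'cat': 5 postings
Total = 5 + 5 + 9 + 2 + 3 + 5 = 29

29


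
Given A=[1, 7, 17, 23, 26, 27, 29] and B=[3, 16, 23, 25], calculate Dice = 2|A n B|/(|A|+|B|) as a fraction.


A intersect B = [23]
|A intersect B| = 1
|A| = 7, |B| = 4
Dice = 2*1 / (7+4)
= 2 / 11 = 2/11

2/11


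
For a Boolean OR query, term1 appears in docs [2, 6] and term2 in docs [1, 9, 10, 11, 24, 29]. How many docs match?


Boolean OR: find union of posting lists
term1 docs: [2, 6]
term2 docs: [1, 9, 10, 11, 24, 29]
Union: [1, 2, 6, 9, 10, 11, 24, 29]
|union| = 8

8


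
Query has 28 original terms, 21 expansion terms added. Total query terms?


Original terms: 28
Expansion terms: 21
Total = 28 + 21 = 49

49


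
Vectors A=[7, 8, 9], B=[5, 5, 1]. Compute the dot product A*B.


Dot product = sum of element-wise products
A[0]*B[0] = 7*5 = 35
A[1]*B[1] = 8*5 = 40
A[2]*B[2] = 9*1 = 9
Sum = 35 + 40 + 9 = 84

84


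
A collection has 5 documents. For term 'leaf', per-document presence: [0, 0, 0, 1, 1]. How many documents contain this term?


Checking each document for 'leaf':
Doc 1: absent
Doc 2: absent
Doc 3: absent
Doc 4: present
Doc 5: present
df = sum of presences = 0 + 0 + 0 + 1 + 1 = 2

2


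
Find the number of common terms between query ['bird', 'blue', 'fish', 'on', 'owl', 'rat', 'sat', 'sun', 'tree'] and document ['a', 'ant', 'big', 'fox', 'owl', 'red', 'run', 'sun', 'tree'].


Query terms: ['bird', 'blue', 'fish', 'on', 'owl', 'rat', 'sat', 'sun', 'tree']
Document terms: ['a', 'ant', 'big', 'fox', 'owl', 'red', 'run', 'sun', 'tree']
Common terms: ['owl', 'sun', 'tree']
Overlap count = 3

3


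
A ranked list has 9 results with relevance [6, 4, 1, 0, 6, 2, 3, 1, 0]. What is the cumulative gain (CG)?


Cumulative Gain = sum of relevance scores
Position 1: rel=6, running sum=6
Position 2: rel=4, running sum=10
Position 3: rel=1, running sum=11
Position 4: rel=0, running sum=11
Position 5: rel=6, running sum=17
Position 6: rel=2, running sum=19
Position 7: rel=3, running sum=22
Position 8: rel=1, running sum=23
Position 9: rel=0, running sum=23
CG = 23

23


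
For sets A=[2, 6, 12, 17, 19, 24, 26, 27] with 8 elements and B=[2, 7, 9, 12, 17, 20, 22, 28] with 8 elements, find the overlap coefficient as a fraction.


A intersect B = [2, 12, 17]
|A intersect B| = 3
min(|A|, |B|) = min(8, 8) = 8
Overlap = 3 / 8 = 3/8

3/8


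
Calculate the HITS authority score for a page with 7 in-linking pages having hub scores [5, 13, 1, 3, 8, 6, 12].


Authority = sum of hub scores of in-linkers
In-link 1: hub score = 5
In-link 2: hub score = 13
In-link 3: hub score = 1
In-link 4: hub score = 3
In-link 5: hub score = 8
In-link 6: hub score = 6
In-link 7: hub score = 12
Authority = 5 + 13 + 1 + 3 + 8 + 6 + 12 = 48

48


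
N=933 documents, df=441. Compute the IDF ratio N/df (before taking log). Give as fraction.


IDF ratio = N / df
= 933 / 441
= 311/147

311/147
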